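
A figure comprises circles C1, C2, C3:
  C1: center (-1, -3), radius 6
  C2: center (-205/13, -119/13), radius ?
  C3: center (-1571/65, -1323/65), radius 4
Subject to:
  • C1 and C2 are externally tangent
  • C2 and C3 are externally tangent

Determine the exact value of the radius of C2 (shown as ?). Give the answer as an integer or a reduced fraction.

1. [ext C1·C2]  r_C2² + 12r_C2 − 220 = 0  ⇒  r_C2 = 10 (r>0 drops 1)
2. [ext C2·C3]  r_C2² + 8r_C2 − 180 = 0  ⇒  r_C2 = 10 (r>0 drops 1)

10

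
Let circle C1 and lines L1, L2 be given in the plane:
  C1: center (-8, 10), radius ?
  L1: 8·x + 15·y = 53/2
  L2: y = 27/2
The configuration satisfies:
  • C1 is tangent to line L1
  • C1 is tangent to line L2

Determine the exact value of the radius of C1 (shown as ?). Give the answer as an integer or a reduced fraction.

1. [C1‖L1]  r_C1² − 49/4 = 0  ⇒  r_C1 = 7/2 (r>0 drops 1)
2. [C1‖L2]  r_C1² − 49/4 = 0  ⇒  r_C1 = 7/2 (r>0 drops 1)

7/2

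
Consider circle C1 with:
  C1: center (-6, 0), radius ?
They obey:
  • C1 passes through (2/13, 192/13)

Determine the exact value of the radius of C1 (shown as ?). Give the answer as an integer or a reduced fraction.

16

1. [C1∋P]  r_C1² − 256 = 0  ⇒  r_C1 = 16 (r>0 drops 1)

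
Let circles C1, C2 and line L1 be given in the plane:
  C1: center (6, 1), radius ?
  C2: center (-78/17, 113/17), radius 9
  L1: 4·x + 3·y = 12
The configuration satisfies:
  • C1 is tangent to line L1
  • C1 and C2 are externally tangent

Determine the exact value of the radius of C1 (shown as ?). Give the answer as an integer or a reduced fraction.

3

1. [C1‖L1]  r_C1² − 9 = 0  ⇒  r_C1 = 3 (r>0 drops 1)
2. [ext C1·C2]  r_C1² + 18r_C1 − 63 = 0  ⇒  r_C1 = 3 (r>0 drops 1)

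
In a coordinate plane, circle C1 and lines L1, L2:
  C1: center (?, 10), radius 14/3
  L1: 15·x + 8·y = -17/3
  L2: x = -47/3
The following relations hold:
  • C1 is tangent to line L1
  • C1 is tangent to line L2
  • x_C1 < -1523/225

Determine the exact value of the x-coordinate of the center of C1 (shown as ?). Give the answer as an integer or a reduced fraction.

1. [C1‖L1]  x_C1² + (514/45)x_C1 + 209/45 = 0  ⇒  x_C1 = -11 or -19/45
2. [C1‖L2]  x_C1² + (94/3)x_C1 + 671/3 = 0  ⇒  x_C1 = -61/3 or -11

-11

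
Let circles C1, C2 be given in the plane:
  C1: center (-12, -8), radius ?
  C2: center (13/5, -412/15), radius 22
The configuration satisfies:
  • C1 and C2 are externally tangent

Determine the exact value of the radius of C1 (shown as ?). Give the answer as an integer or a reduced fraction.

1. [ext C1·C2]  r_C1² + 44r_C1 − 973/9 = 0  ⇒  r_C1 = 7/3 (r>0 drops 1)

7/3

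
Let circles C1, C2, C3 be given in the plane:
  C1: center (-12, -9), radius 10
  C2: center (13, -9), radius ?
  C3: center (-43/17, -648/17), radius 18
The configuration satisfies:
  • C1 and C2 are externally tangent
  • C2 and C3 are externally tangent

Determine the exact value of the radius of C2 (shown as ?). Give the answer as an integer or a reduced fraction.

1. [ext C1·C2]  r_C2² + 20r_C2 − 525 = 0  ⇒  r_C2 = 15 (r>0 drops 1)
2. [ext C2·C3]  r_C2² + 36r_C2 − 765 = 0  ⇒  r_C2 = 15 (r>0 drops 1)

15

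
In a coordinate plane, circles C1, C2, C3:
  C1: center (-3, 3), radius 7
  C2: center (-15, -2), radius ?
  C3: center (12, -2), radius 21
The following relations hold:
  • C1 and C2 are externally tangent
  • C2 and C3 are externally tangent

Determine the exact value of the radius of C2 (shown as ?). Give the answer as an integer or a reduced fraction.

1. [ext C1·C2]  r_C2² + 14r_C2 − 120 = 0  ⇒  r_C2 = 6 (r>0 drops 1)
2. [ext C2·C3]  r_C2² + 42r_C2 − 288 = 0  ⇒  r_C2 = 6 (r>0 drops 1)

6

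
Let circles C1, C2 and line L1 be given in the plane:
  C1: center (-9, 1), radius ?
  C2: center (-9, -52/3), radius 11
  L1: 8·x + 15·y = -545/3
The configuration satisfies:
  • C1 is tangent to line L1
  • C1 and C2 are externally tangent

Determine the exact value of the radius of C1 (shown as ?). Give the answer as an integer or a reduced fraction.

1. [C1‖L1]  r_C1² − 484/9 = 0  ⇒  r_C1 = 22/3 (r>0 drops 1)
2. [ext C1·C2]  r_C1² + 22r_C1 − 1936/9 = 0  ⇒  r_C1 = 22/3 (r>0 drops 1)

22/3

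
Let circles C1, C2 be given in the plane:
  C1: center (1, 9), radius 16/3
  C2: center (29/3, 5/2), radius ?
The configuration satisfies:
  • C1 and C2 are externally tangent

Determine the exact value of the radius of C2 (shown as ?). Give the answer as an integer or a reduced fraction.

11/2

1. [ext C1·C2]  r_C2² + (32/3)r_C2 − 1067/12 = 0  ⇒  r_C2 = 11/2 (r>0 drops 1)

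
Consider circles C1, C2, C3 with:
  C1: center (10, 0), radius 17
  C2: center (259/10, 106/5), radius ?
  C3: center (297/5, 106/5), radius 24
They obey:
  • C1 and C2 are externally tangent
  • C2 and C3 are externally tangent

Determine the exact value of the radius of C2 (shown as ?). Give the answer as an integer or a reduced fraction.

1. [ext C1·C2]  r_C2² + 34r_C2 − 1653/4 = 0  ⇒  r_C2 = 19/2 (r>0 drops 1)
2. [ext C2·C3]  r_C2² + 48r_C2 − 2185/4 = 0  ⇒  r_C2 = 19/2 (r>0 drops 1)

19/2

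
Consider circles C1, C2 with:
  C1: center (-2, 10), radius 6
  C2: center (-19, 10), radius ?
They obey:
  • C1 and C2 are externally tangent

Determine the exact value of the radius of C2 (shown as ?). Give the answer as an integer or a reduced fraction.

11

1. [ext C1·C2]  r_C2² + 12r_C2 − 253 = 0  ⇒  r_C2 = 11 (r>0 drops 1)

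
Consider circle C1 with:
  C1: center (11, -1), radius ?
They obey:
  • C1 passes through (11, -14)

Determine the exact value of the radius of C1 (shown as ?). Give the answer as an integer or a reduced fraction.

1. [C1∋P]  r_C1² − 169 = 0  ⇒  r_C1 = 13 (r>0 drops 1)

13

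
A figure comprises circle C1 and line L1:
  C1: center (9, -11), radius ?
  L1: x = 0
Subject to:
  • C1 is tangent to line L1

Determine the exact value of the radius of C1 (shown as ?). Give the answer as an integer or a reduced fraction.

1. [C1‖L1]  r_C1² − 81 = 0  ⇒  r_C1 = 9 (r>0 drops 1)

9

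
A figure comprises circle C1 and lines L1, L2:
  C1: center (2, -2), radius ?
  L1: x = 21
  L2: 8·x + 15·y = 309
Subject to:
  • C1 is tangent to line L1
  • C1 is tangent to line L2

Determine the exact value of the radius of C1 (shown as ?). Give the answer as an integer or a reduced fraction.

19

1. [C1‖L1]  r_C1² − 361 = 0  ⇒  r_C1 = 19 (r>0 drops 1)
2. [C1‖L2]  r_C1² − 361 = 0  ⇒  r_C1 = 19 (r>0 drops 1)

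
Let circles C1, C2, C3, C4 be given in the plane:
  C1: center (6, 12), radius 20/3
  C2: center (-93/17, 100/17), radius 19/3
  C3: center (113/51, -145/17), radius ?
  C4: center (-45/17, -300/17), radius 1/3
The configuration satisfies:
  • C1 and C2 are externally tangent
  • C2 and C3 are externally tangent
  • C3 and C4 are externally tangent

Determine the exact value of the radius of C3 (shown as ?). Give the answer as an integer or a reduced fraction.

10

1. [ext C2·C3]  r_C3² + (38/3)r_C3 − 680/3 = 0  ⇒  r_C3 = 10 (r>0 drops 1)
2. [ext C3·C4]  r_C3² + (2/3)r_C3 − 320/3 = 0  ⇒  r_C3 = 10 (r>0 drops 1)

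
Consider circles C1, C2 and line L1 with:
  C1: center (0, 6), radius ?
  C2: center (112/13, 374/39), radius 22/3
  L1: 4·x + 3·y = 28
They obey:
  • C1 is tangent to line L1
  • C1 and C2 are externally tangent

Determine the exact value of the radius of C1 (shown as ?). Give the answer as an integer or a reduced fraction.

1. [C1‖L1]  r_C1² − 4 = 0  ⇒  r_C1 = 2 (r>0 drops 1)
2. [ext C1·C2]  r_C1² + (44/3)r_C1 − 100/3 = 0  ⇒  r_C1 = 2 (r>0 drops 1)

2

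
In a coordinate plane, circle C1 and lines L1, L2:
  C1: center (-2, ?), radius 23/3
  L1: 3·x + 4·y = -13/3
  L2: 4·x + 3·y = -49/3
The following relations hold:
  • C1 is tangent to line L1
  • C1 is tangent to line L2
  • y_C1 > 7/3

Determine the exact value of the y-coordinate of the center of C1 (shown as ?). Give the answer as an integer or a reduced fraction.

10

1. [C1‖L1]  y_C1² − (5/6)y_C1 − 275/3 = 0  ⇒  y_C1 = -55/6 or 10
2. [C1‖L2]  y_C1² + (50/9)y_C1 − 1400/9 = 0  ⇒  y_C1 = -140/9 or 10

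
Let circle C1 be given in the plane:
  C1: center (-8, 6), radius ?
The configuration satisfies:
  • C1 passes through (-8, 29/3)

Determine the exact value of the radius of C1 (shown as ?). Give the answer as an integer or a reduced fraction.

1. [C1∋P]  r_C1² − 121/9 = 0  ⇒  r_C1 = 11/3 (r>0 drops 1)

11/3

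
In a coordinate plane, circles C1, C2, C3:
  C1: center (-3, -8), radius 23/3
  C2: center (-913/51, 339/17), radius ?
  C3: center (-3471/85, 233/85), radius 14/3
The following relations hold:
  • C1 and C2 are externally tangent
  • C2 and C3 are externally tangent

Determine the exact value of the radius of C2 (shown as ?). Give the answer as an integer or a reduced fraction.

1. [ext C1·C2]  r_C2² + (46/3)r_C2 − 944 = 0  ⇒  r_C2 = 24 (r>0 drops 1)
2. [ext C2·C3]  r_C2² + (28/3)r_C2 − 800 = 0  ⇒  r_C2 = 24 (r>0 drops 1)

24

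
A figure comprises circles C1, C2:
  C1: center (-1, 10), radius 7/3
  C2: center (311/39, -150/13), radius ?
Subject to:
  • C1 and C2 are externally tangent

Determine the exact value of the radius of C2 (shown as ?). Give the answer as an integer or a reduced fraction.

1. [ext C1·C2]  r_C2² + (14/3)r_C2 − 539 = 0  ⇒  r_C2 = 21 (r>0 drops 1)

21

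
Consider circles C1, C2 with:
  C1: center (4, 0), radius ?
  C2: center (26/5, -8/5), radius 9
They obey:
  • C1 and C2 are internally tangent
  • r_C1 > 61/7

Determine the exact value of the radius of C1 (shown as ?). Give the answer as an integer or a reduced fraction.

1. [int C1,C2]  r_C1² − 18r_C1 + 77 = 0  ⇒  r_C1 = 7 or 11
2. given r_C1 > 61/7: keep 11

11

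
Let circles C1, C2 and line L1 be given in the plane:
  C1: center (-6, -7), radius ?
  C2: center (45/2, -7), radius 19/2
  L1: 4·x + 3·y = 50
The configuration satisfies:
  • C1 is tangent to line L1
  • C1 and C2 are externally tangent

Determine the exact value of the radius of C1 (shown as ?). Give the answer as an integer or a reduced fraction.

19

1. [C1‖L1]  r_C1² − 361 = 0  ⇒  r_C1 = 19 (r>0 drops 1)
2. [ext C1·C2]  r_C1² + 19r_C1 − 722 = 0  ⇒  r_C1 = 19 (r>0 drops 1)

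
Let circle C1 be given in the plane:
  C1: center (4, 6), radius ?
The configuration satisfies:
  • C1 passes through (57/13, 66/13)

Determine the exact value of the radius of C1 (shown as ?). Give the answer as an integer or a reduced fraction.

1. [C1∋P]  r_C1² − 1 = 0  ⇒  r_C1 = 1 (r>0 drops 1)

1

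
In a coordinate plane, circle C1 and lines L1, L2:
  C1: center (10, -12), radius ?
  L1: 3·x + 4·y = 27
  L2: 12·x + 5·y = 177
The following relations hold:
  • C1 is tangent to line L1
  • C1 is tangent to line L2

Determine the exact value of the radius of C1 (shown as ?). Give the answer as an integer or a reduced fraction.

9

1. [C1‖L1]  r_C1² − 81 = 0  ⇒  r_C1 = 9 (r>0 drops 1)
2. [C1‖L2]  r_C1² − 81 = 0  ⇒  r_C1 = 9 (r>0 drops 1)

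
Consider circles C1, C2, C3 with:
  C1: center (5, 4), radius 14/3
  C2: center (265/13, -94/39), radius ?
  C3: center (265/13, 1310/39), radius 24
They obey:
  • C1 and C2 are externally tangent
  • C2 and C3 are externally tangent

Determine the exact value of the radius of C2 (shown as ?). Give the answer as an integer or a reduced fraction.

1. [ext C1·C2]  r_C2² + (28/3)r_C2 − 256 = 0  ⇒  r_C2 = 12 (r>0 drops 1)
2. [ext C2·C3]  r_C2² + 48r_C2 − 720 = 0  ⇒  r_C2 = 12 (r>0 drops 1)

12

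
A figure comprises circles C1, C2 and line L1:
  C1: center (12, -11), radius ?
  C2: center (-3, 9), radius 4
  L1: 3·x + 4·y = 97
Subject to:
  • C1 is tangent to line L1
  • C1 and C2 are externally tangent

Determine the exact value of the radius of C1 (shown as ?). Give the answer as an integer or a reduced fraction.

21

1. [C1‖L1]  r_C1² − 441 = 0  ⇒  r_C1 = 21 (r>0 drops 1)
2. [ext C1·C2]  r_C1² + 8r_C1 − 609 = 0  ⇒  r_C1 = 21 (r>0 drops 1)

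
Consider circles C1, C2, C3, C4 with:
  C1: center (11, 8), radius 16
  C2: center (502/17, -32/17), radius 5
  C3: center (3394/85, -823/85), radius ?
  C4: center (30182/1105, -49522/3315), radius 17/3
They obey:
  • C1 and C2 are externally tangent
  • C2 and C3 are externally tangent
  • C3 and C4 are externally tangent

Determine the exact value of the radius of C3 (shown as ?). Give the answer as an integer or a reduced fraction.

8

1. [ext C2·C3]  r_C3² + 10r_C3 − 144 = 0  ⇒  r_C3 = 8 (r>0 drops 1)
2. [ext C3·C4]  r_C3² + (34/3)r_C3 − 464/3 = 0  ⇒  r_C3 = 8 (r>0 drops 1)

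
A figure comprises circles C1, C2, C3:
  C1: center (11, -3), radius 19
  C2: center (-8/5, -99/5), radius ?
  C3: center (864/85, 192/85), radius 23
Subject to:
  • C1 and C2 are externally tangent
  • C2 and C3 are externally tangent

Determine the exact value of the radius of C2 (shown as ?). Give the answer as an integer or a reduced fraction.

2

1. [ext C1·C2]  r_C2² + 38r_C2 − 80 = 0  ⇒  r_C2 = 2 (r>0 drops 1)
2. [ext C2·C3]  r_C2² + 46r_C2 − 96 = 0  ⇒  r_C2 = 2 (r>0 drops 1)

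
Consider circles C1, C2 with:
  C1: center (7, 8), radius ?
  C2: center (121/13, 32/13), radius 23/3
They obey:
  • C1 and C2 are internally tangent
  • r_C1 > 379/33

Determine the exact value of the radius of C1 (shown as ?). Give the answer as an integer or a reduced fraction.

41/3

1. [int C1,C2]  r_C1² − (46/3)r_C1 + 205/9 = 0  ⇒  r_C1 = 5/3 or 41/3
2. given r_C1 > 379/33: keep 41/3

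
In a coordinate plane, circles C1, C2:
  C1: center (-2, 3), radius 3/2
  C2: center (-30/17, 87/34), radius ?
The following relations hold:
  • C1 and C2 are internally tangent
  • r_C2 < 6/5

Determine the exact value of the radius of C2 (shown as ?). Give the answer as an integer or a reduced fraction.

1. [int C1,C2]  r_C2² − 3r_C2 + 2 = 0  ⇒  r_C2 = 1 or 2
2. given r_C2 < 6/5: keep 1

1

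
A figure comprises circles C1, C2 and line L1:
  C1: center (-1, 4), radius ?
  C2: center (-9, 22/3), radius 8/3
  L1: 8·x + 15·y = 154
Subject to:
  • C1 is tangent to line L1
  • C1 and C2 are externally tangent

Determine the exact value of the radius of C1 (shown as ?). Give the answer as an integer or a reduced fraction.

1. [C1‖L1]  r_C1² − 36 = 0  ⇒  r_C1 = 6 (r>0 drops 1)
2. [ext C1·C2]  r_C1² + (16/3)r_C1 − 68 = 0  ⇒  r_C1 = 6 (r>0 drops 1)

6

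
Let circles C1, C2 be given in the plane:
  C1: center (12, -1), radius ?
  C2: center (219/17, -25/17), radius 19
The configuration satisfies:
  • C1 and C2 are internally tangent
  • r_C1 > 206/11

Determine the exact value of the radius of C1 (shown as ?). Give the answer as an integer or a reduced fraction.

1. [int C1,C2]  r_C1² − 38r_C1 + 360 = 0  ⇒  r_C1 = 18 or 20
2. given r_C1 > 206/11: keep 20

20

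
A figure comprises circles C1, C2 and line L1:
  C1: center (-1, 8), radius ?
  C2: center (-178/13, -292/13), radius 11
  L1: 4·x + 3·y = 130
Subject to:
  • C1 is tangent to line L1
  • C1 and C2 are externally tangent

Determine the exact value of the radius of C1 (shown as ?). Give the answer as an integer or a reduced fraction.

1. [C1‖L1]  r_C1² − 484 = 0  ⇒  r_C1 = 22 (r>0 drops 1)
2. [ext C1·C2]  r_C1² + 22r_C1 − 968 = 0  ⇒  r_C1 = 22 (r>0 drops 1)

22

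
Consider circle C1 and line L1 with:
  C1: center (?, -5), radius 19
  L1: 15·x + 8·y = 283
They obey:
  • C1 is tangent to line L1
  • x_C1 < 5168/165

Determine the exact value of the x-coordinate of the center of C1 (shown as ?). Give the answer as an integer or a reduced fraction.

0

1. [C1‖L1]  x_C1² − (646/15)x_C1 = 0  ⇒  x_C1 = 0 or 646/15
2. given x_C1 < 5168/165: keep 0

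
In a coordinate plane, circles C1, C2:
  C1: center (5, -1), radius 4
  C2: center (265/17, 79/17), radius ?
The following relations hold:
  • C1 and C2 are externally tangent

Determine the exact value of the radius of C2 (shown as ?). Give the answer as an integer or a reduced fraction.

8

1. [ext C1·C2]  r_C2² + 8r_C2 − 128 = 0  ⇒  r_C2 = 8 (r>0 drops 1)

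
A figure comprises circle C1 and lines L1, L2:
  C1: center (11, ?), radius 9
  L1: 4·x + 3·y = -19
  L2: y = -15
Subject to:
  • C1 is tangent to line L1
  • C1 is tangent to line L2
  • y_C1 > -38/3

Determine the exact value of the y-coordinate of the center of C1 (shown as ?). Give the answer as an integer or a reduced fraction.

-6

1. [C1‖L1]  y_C1² + 42y_C1 + 216 = 0  ⇒  y_C1 = -36 or -6
2. [C1‖L2]  y_C1² + 30y_C1 + 144 = 0  ⇒  y_C1 = -24 or -6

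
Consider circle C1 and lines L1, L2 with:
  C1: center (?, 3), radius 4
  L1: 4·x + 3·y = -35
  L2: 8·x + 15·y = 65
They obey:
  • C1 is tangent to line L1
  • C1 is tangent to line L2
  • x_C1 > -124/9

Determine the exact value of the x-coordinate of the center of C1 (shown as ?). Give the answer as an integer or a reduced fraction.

-6

1. [C1‖L1]  x_C1² + 22x_C1 + 96 = 0  ⇒  x_C1 = -16 or -6
2. [C1‖L2]  x_C1² − 5x_C1 − 66 = 0  ⇒  x_C1 = -6 or 11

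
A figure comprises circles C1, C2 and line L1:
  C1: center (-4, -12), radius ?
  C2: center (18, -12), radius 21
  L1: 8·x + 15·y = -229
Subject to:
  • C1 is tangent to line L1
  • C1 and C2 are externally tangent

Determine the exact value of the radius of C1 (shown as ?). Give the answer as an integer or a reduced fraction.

1

1. [C1‖L1]  r_C1² − 1 = 0  ⇒  r_C1 = 1 (r>0 drops 1)
2. [ext C1·C2]  r_C1² + 42r_C1 − 43 = 0  ⇒  r_C1 = 1 (r>0 drops 1)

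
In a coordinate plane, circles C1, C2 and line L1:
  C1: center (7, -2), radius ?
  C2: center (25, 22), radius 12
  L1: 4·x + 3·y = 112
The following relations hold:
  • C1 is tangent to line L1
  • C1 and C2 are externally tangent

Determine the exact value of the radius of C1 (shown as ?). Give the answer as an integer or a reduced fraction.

18

1. [C1‖L1]  r_C1² − 324 = 0  ⇒  r_C1 = 18 (r>0 drops 1)
2. [ext C1·C2]  r_C1² + 24r_C1 − 756 = 0  ⇒  r_C1 = 18 (r>0 drops 1)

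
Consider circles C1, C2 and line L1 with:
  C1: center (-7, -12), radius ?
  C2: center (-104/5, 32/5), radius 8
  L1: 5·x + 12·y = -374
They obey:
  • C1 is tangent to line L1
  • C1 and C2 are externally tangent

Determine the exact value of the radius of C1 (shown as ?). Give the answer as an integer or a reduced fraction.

1. [C1‖L1]  r_C1² − 225 = 0  ⇒  r_C1 = 15 (r>0 drops 1)
2. [ext C1·C2]  r_C1² + 16r_C1 − 465 = 0  ⇒  r_C1 = 15 (r>0 drops 1)

15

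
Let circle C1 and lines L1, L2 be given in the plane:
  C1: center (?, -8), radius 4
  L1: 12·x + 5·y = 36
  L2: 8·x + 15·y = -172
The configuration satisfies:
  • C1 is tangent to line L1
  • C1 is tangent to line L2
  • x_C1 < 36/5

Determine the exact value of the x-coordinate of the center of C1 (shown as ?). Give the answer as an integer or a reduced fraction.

1. [C1‖L1]  x_C1² − (38/3)x_C1 + 64/3 = 0  ⇒  x_C1 = 2 or 32/3
2. [C1‖L2]  x_C1² + 13x_C1 − 30 = 0  ⇒  x_C1 = -15 or 2

2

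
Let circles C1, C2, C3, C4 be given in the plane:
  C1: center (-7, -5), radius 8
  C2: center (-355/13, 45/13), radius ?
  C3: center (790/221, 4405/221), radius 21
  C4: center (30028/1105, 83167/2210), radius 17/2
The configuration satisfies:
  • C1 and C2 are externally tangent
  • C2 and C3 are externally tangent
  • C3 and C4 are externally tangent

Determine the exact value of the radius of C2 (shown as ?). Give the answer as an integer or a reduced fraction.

14

1. [ext C1·C2]  r_C2² + 16r_C2 − 420 = 0  ⇒  r_C2 = 14 (r>0 drops 1)
2. [ext C2·C3]  r_C2² + 42r_C2 − 784 = 0  ⇒  r_C2 = 14 (r>0 drops 1)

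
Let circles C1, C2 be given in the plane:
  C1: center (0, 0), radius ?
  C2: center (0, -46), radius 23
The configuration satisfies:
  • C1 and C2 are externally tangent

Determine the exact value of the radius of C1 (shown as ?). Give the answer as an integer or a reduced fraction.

1. [ext C1·C2]  r_C1² + 46r_C1 − 1587 = 0  ⇒  r_C1 = 23 (r>0 drops 1)

23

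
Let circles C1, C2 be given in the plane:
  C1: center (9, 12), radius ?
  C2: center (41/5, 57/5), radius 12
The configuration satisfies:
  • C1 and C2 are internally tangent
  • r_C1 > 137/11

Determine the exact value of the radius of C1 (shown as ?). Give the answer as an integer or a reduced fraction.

1. [int C1,C2]  r_C1² − 24r_C1 + 143 = 0  ⇒  r_C1 = 11 or 13
2. given r_C1 > 137/11: keep 13

13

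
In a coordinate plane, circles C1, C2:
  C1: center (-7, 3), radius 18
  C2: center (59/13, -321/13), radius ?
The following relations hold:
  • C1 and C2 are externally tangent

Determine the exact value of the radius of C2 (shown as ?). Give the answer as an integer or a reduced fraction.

1. [ext C1·C2]  r_C2² + 36r_C2 − 576 = 0  ⇒  r_C2 = 12 (r>0 drops 1)

12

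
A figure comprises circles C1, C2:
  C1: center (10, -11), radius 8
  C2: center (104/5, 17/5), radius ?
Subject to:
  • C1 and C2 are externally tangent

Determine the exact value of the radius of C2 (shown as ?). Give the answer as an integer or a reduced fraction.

10

1. [ext C1·C2]  r_C2² + 16r_C2 − 260 = 0  ⇒  r_C2 = 10 (r>0 drops 1)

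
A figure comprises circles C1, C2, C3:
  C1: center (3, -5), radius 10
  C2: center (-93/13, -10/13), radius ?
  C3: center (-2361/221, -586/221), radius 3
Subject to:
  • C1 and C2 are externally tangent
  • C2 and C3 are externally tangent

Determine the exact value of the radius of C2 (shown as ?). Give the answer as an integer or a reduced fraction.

1

1. [ext C1·C2]  r_C2² + 20r_C2 − 21 = 0  ⇒  r_C2 = 1 (r>0 drops 1)
2. [ext C2·C3]  r_C2² + 6r_C2 − 7 = 0  ⇒  r_C2 = 1 (r>0 drops 1)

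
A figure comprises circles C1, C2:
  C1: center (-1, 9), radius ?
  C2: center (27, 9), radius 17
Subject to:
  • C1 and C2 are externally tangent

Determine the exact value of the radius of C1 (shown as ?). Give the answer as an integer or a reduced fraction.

1. [ext C1·C2]  r_C1² + 34r_C1 − 495 = 0  ⇒  r_C1 = 11 (r>0 drops 1)

11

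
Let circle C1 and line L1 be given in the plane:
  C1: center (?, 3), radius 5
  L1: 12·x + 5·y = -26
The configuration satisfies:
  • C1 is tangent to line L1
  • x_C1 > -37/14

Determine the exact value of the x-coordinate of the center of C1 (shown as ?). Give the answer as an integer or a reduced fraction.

2

1. [C1‖L1]  x_C1² + (41/6)x_C1 − 53/3 = 0  ⇒  x_C1 = -53/6 or 2
2. given x_C1 > -37/14: keep 2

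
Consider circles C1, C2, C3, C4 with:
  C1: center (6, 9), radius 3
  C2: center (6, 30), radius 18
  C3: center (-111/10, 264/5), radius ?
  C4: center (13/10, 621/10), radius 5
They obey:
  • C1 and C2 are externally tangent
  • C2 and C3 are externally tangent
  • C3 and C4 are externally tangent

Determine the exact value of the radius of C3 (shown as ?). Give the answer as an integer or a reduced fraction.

1. [ext C2·C3]  r_C3² + 36r_C3 − 1953/4 = 0  ⇒  r_C3 = 21/2 (r>0 drops 1)
2. [ext C3·C4]  r_C3² + 10r_C3 − 861/4 = 0  ⇒  r_C3 = 21/2 (r>0 drops 1)

21/2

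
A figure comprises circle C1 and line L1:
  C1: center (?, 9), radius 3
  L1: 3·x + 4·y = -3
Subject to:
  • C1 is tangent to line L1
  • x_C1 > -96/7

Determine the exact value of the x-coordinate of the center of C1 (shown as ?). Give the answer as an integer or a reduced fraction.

1. [C1‖L1]  x_C1² + 26x_C1 + 144 = 0  ⇒  x_C1 = -18 or -8
2. given x_C1 > -96/7: keep -8

-8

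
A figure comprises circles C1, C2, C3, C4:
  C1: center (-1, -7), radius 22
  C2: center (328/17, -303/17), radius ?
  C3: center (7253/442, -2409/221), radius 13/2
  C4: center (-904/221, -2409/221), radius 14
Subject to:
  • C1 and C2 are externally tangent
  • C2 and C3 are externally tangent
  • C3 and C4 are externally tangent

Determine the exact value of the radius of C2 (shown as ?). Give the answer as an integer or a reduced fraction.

1. [ext C1·C2]  r_C2² + 44r_C2 − 45 = 0  ⇒  r_C2 = 1 (r>0 drops 1)
2. [ext C2·C3]  r_C2² + 13r_C2 − 14 = 0  ⇒  r_C2 = 1 (r>0 drops 1)

1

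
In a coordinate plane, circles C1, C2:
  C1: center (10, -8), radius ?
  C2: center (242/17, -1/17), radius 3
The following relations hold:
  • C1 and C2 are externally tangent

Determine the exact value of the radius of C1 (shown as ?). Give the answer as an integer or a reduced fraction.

1. [ext C1·C2]  r_C1² + 6r_C1 − 72 = 0  ⇒  r_C1 = 6 (r>0 drops 1)

6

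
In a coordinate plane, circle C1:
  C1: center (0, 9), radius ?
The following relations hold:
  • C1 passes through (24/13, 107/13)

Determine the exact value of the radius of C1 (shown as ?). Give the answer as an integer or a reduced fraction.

2

1. [C1∋P]  r_C1² − 4 = 0  ⇒  r_C1 = 2 (r>0 drops 1)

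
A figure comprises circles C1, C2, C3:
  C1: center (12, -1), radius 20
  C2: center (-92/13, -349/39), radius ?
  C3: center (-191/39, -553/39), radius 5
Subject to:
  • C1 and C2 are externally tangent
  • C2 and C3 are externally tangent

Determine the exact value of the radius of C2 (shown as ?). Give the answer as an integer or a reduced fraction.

1. [ext C1·C2]  r_C2² + 40r_C2 − 244/9 = 0  ⇒  r_C2 = 2/3 (r>0 drops 1)
2. [ext C2·C3]  r_C2² + 10r_C2 − 64/9 = 0  ⇒  r_C2 = 2/3 (r>0 drops 1)

2/3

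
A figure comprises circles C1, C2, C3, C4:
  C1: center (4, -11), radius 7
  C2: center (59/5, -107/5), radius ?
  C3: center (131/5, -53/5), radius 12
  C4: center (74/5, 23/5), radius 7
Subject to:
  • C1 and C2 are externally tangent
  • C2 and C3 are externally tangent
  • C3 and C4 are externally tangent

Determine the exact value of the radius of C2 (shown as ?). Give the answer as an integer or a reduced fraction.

1. [ext C1·C2]  r_C2² + 14r_C2 − 120 = 0  ⇒  r_C2 = 6 (r>0 drops 1)
2. [ext C2·C3]  r_C2² + 24r_C2 − 180 = 0  ⇒  r_C2 = 6 (r>0 drops 1)

6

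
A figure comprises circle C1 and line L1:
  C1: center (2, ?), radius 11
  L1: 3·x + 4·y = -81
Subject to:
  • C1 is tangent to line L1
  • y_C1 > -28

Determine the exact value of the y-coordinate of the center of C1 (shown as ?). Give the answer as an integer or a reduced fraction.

-8

1. [C1‖L1]  y_C1² + (87/2)y_C1 + 284 = 0  ⇒  y_C1 = -71/2 or -8
2. given y_C1 > -28: keep -8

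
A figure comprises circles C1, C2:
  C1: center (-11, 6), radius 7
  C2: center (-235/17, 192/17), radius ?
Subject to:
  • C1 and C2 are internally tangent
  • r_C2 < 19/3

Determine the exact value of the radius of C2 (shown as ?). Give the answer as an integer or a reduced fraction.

1. [int C1,C2]  r_C2² − 14r_C2 + 13 = 0  ⇒  r_C2 = 1 or 13
2. given r_C2 < 19/3: keep 1

1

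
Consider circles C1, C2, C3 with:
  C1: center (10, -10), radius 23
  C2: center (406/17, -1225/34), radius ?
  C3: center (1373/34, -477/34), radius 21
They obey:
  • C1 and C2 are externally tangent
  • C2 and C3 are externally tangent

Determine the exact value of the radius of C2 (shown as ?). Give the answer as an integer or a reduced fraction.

13/2

1. [ext C1·C2]  r_C2² + 46r_C2 − 1365/4 = 0  ⇒  r_C2 = 13/2 (r>0 drops 1)
2. [ext C2·C3]  r_C2² + 42r_C2 − 1261/4 = 0  ⇒  r_C2 = 13/2 (r>0 drops 1)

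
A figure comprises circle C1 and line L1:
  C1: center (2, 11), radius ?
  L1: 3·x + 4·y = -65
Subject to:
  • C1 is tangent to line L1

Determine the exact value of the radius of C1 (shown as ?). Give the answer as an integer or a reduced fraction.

23

1. [C1‖L1]  r_C1² − 529 = 0  ⇒  r_C1 = 23 (r>0 drops 1)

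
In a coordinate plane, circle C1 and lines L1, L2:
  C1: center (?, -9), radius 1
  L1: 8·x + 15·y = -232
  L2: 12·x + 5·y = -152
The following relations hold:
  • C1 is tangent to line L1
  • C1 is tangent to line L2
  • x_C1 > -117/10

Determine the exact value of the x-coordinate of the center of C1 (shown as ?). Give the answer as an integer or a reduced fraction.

1. [C1‖L1]  x_C1² + (97/4)x_C1 + 285/2 = 0  ⇒  x_C1 = -57/4 or -10
2. [C1‖L2]  x_C1² + (107/6)x_C1 + 235/3 = 0  ⇒  x_C1 = -10 or -47/6

-10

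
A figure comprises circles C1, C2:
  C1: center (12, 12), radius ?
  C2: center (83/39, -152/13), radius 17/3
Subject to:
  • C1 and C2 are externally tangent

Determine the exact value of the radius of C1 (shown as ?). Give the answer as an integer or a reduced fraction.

1. [ext C1·C2]  r_C1² + (34/3)r_C1 − 1880/3 = 0  ⇒  r_C1 = 20 (r>0 drops 1)

20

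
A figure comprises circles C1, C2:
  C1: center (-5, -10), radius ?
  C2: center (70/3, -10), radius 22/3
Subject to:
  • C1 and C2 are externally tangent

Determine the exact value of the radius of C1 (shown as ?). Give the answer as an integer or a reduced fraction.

21

1. [ext C1·C2]  r_C1² + (44/3)r_C1 − 749 = 0  ⇒  r_C1 = 21 (r>0 drops 1)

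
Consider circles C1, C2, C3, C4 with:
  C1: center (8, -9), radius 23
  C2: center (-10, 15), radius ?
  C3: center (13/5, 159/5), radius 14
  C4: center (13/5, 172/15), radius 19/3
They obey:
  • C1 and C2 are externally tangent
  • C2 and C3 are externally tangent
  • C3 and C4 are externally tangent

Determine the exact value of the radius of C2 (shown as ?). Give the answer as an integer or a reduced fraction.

7

1. [ext C1·C2]  r_C2² + 46r_C2 − 371 = 0  ⇒  r_C2 = 7 (r>0 drops 1)
2. [ext C2·C3]  r_C2² + 28r_C2 − 245 = 0  ⇒  r_C2 = 7 (r>0 drops 1)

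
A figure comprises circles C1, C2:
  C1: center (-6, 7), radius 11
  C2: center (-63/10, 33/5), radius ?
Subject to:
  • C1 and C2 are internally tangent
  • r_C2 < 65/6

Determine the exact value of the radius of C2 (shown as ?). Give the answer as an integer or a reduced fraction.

21/2

1. [int C1,C2]  r_C2² − 22r_C2 + 483/4 = 0  ⇒  r_C2 = 21/2 or 23/2
2. given r_C2 < 65/6: keep 21/2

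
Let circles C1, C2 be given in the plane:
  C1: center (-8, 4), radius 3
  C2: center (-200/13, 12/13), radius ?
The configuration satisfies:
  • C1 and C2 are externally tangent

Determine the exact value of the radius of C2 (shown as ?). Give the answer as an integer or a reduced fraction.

1. [ext C1·C2]  r_C2² + 6r_C2 − 55 = 0  ⇒  r_C2 = 5 (r>0 drops 1)

5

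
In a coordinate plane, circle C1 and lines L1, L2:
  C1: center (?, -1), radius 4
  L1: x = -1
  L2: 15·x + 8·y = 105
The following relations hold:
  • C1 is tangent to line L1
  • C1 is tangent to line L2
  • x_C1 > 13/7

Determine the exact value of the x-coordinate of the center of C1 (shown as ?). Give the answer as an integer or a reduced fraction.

1. [C1‖L1]  x_C1² + 2x_C1 − 15 = 0  ⇒  x_C1 = -5 or 3
2. [C1‖L2]  x_C1² − (226/15)x_C1 + 181/5 = 0  ⇒  x_C1 = 3 or 181/15

3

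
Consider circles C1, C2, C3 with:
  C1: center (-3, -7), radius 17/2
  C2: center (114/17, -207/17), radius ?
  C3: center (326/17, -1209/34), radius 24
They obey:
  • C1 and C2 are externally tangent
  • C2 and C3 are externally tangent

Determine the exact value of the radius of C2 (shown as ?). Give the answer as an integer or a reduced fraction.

1. [ext C1·C2]  r_C2² + 17r_C2 − 195/4 = 0  ⇒  r_C2 = 5/2 (r>0 drops 1)
2. [ext C2·C3]  r_C2² + 48r_C2 − 505/4 = 0  ⇒  r_C2 = 5/2 (r>0 drops 1)

5/2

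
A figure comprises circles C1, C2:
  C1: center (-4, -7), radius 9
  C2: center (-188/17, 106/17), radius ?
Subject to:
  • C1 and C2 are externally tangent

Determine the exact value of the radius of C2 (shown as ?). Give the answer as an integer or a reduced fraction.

1. [ext C1·C2]  r_C2² + 18r_C2 − 144 = 0  ⇒  r_C2 = 6 (r>0 drops 1)

6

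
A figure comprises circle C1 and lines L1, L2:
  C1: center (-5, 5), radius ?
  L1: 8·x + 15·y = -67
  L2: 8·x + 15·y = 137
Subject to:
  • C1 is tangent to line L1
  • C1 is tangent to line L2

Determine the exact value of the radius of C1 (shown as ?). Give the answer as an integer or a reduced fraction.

6

1. [C1‖L1]  r_C1² − 36 = 0  ⇒  r_C1 = 6 (r>0 drops 1)
2. [C1‖L2]  r_C1² − 36 = 0  ⇒  r_C1 = 6 (r>0 drops 1)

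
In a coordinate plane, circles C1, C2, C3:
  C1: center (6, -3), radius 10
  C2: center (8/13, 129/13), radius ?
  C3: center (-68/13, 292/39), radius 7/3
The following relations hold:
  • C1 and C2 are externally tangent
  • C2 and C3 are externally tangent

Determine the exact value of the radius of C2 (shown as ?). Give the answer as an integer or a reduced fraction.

4

1. [ext C1·C2]  r_C2² + 20r_C2 − 96 = 0  ⇒  r_C2 = 4 (r>0 drops 1)
2. [ext C2·C3]  r_C2² + (14/3)r_C2 − 104/3 = 0  ⇒  r_C2 = 4 (r>0 drops 1)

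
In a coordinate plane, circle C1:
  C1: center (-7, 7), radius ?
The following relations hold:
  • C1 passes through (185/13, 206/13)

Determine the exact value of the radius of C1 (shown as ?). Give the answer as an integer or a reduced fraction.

1. [C1∋P]  r_C1² − 529 = 0  ⇒  r_C1 = 23 (r>0 drops 1)

23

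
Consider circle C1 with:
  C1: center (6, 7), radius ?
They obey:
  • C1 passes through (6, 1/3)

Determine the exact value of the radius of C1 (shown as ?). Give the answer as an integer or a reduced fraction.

1. [C1∋P]  r_C1² − 400/9 = 0  ⇒  r_C1 = 20/3 (r>0 drops 1)

20/3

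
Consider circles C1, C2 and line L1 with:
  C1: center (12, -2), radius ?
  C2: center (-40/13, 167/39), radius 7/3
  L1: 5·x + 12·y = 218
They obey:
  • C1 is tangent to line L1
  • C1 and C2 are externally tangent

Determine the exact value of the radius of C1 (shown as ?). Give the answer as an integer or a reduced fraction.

14

1. [C1‖L1]  r_C1² − 196 = 0  ⇒  r_C1 = 14 (r>0 drops 1)
2. [ext C1·C2]  r_C1² + (14/3)r_C1 − 784/3 = 0  ⇒  r_C1 = 14 (r>0 drops 1)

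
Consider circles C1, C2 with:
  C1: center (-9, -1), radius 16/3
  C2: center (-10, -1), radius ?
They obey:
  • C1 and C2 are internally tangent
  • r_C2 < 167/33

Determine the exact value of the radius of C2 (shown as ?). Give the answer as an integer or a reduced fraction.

13/3

1. [int C1,C2]  r_C2² − (32/3)r_C2 + 247/9 = 0  ⇒  r_C2 = 13/3 or 19/3
2. given r_C2 < 167/33: keep 13/3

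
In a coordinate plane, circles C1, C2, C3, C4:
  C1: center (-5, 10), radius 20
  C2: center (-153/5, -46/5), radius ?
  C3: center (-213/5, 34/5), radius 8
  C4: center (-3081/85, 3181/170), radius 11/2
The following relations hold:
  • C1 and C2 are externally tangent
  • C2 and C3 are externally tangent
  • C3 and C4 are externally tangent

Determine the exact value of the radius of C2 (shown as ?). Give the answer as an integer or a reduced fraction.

12

1. [ext C1·C2]  r_C2² + 40r_C2 − 624 = 0  ⇒  r_C2 = 12 (r>0 drops 1)
2. [ext C2·C3]  r_C2² + 16r_C2 − 336 = 0  ⇒  r_C2 = 12 (r>0 drops 1)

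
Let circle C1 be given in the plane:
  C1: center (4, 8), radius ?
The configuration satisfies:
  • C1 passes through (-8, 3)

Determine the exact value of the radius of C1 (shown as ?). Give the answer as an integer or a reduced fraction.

13

1. [C1∋P]  r_C1² − 169 = 0  ⇒  r_C1 = 13 (r>0 drops 1)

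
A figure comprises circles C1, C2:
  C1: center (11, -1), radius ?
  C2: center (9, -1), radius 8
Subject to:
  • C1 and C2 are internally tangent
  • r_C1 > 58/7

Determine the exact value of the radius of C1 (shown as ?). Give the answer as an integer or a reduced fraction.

1. [int C1,C2]  r_C1² − 16r_C1 + 60 = 0  ⇒  r_C1 = 6 or 10
2. given r_C1 > 58/7: keep 10

10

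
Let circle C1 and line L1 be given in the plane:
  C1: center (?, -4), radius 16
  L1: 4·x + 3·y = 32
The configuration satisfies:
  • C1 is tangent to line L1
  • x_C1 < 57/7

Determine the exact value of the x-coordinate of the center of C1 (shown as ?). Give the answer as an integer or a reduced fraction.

-9

1. [C1‖L1]  x_C1² − 22x_C1 − 279 = 0  ⇒  x_C1 = -9 or 31
2. given x_C1 < 57/7: keep -9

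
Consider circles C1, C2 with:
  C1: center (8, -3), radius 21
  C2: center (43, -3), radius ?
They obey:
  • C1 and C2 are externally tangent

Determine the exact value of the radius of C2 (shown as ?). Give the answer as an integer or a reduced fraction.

1. [ext C1·C2]  r_C2² + 42r_C2 − 784 = 0  ⇒  r_C2 = 14 (r>0 drops 1)

14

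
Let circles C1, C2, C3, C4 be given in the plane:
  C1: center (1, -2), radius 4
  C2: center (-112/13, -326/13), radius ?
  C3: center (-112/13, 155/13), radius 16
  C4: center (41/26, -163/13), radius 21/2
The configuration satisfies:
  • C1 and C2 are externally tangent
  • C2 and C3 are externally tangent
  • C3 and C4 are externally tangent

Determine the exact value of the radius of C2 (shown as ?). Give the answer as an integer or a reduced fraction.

1. [ext C1·C2]  r_C2² + 8r_C2 − 609 = 0  ⇒  r_C2 = 21 (r>0 drops 1)
2. [ext C2·C3]  r_C2² + 32r_C2 − 1113 = 0  ⇒  r_C2 = 21 (r>0 drops 1)

21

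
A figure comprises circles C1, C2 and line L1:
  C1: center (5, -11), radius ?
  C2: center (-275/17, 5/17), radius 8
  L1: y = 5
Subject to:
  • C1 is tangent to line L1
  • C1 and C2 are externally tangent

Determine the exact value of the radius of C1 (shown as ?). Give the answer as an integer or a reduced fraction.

1. [C1‖L1]  r_C1² − 256 = 0  ⇒  r_C1 = 16 (r>0 drops 1)
2. [ext C1·C2]  r_C1² + 16r_C1 − 512 = 0  ⇒  r_C1 = 16 (r>0 drops 1)

16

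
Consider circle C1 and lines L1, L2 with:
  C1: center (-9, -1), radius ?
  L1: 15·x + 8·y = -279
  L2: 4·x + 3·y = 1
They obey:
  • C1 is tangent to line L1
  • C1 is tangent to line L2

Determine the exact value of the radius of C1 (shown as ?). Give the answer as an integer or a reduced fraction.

1. [C1‖L1]  r_C1² − 64 = 0  ⇒  r_C1 = 8 (r>0 drops 1)
2. [C1‖L2]  r_C1² − 64 = 0  ⇒  r_C1 = 8 (r>0 drops 1)

8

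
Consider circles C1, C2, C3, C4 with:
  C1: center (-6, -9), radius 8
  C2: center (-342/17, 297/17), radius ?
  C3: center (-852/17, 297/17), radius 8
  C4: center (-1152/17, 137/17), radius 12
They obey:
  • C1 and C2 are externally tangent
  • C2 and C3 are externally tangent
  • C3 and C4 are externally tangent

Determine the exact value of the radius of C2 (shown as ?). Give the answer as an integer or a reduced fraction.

1. [ext C1·C2]  r_C2² + 16r_C2 − 836 = 0  ⇒  r_C2 = 22 (r>0 drops 1)
2. [ext C2·C3]  r_C2² + 16r_C2 − 836 = 0  ⇒  r_C2 = 22 (r>0 drops 1)

22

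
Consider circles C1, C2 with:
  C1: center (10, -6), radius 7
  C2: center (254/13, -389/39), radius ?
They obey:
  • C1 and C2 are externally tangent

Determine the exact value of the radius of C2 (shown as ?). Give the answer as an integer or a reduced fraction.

10/3

1. [ext C1·C2]  r_C2² + 14r_C2 − 520/9 = 0  ⇒  r_C2 = 10/3 (r>0 drops 1)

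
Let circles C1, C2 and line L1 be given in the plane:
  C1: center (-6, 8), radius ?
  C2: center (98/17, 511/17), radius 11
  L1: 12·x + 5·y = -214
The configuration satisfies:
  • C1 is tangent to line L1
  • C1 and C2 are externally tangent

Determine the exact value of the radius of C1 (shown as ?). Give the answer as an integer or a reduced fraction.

14

1. [C1‖L1]  r_C1² − 196 = 0  ⇒  r_C1 = 14 (r>0 drops 1)
2. [ext C1·C2]  r_C1² + 22r_C1 − 504 = 0  ⇒  r_C1 = 14 (r>0 drops 1)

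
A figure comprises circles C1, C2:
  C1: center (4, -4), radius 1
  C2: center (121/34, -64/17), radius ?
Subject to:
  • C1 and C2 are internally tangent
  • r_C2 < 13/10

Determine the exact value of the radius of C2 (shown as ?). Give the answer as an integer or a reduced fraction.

1/2

1. [int C1,C2]  r_C2² − 2r_C2 + 3/4 = 0  ⇒  r_C2 = 1/2 or 3/2
2. given r_C2 < 13/10: keep 1/2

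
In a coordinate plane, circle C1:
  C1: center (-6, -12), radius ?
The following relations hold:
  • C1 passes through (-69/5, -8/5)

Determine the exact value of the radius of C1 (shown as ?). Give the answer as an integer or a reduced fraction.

1. [C1∋P]  r_C1² − 169 = 0  ⇒  r_C1 = 13 (r>0 drops 1)

13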